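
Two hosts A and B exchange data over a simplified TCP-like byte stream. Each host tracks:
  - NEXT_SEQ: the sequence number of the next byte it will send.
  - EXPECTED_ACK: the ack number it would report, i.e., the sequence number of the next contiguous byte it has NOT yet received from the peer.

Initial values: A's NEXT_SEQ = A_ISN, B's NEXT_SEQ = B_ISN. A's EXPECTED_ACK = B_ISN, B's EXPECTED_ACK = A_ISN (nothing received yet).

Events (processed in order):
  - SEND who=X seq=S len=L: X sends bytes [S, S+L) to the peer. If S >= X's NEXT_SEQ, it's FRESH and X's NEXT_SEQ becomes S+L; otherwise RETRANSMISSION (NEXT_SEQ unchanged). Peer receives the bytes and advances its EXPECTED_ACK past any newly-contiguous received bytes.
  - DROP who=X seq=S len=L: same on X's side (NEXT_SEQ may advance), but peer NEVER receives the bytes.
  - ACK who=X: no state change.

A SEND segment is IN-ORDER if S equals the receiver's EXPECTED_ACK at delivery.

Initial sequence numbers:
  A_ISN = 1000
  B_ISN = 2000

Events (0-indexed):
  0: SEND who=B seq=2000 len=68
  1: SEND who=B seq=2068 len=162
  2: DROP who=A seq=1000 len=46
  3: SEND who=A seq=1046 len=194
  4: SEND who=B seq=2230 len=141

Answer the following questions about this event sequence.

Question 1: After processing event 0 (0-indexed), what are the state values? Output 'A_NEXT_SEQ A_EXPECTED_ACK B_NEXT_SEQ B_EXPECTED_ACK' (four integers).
After event 0: A_seq=1000 A_ack=2068 B_seq=2068 B_ack=1000

1000 2068 2068 1000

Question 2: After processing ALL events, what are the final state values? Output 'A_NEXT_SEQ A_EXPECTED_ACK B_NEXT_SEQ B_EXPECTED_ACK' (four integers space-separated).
After event 0: A_seq=1000 A_ack=2068 B_seq=2068 B_ack=1000
After event 1: A_seq=1000 A_ack=2230 B_seq=2230 B_ack=1000
After event 2: A_seq=1046 A_ack=2230 B_seq=2230 B_ack=1000
After event 3: A_seq=1240 A_ack=2230 B_seq=2230 B_ack=1000
After event 4: A_seq=1240 A_ack=2371 B_seq=2371 B_ack=1000

Answer: 1240 2371 2371 1000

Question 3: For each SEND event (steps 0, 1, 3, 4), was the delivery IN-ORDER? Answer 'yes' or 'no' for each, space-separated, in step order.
Answer: yes yes no yes

Derivation:
Step 0: SEND seq=2000 -> in-order
Step 1: SEND seq=2068 -> in-order
Step 3: SEND seq=1046 -> out-of-order
Step 4: SEND seq=2230 -> in-order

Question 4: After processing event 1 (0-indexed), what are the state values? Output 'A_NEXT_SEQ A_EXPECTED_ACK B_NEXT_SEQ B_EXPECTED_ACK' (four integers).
After event 0: A_seq=1000 A_ack=2068 B_seq=2068 B_ack=1000
After event 1: A_seq=1000 A_ack=2230 B_seq=2230 B_ack=1000

1000 2230 2230 1000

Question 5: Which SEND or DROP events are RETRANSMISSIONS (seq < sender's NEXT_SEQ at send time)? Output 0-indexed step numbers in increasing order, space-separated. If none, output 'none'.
Step 0: SEND seq=2000 -> fresh
Step 1: SEND seq=2068 -> fresh
Step 2: DROP seq=1000 -> fresh
Step 3: SEND seq=1046 -> fresh
Step 4: SEND seq=2230 -> fresh

Answer: none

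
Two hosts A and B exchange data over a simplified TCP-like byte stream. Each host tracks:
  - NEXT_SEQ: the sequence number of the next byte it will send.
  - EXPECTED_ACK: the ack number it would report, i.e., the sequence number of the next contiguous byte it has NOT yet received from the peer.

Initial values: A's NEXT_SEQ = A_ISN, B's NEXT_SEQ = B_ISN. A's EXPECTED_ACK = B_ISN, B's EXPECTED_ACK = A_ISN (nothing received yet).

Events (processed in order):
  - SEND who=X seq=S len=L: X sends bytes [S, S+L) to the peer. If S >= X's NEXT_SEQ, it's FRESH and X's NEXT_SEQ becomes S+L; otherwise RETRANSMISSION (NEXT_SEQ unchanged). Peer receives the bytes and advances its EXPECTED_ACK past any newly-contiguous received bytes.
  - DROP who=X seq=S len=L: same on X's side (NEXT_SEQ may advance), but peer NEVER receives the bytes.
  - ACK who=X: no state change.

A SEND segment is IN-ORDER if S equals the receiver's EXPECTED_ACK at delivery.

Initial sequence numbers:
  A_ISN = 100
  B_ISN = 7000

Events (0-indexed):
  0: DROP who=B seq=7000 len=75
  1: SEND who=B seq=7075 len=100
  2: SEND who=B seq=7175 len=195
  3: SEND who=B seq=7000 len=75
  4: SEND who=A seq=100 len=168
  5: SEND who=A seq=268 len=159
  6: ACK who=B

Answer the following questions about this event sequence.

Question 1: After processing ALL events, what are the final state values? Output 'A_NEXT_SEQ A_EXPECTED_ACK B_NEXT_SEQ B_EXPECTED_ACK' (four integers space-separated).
Answer: 427 7370 7370 427

Derivation:
After event 0: A_seq=100 A_ack=7000 B_seq=7075 B_ack=100
After event 1: A_seq=100 A_ack=7000 B_seq=7175 B_ack=100
After event 2: A_seq=100 A_ack=7000 B_seq=7370 B_ack=100
After event 3: A_seq=100 A_ack=7370 B_seq=7370 B_ack=100
After event 4: A_seq=268 A_ack=7370 B_seq=7370 B_ack=268
After event 5: A_seq=427 A_ack=7370 B_seq=7370 B_ack=427
After event 6: A_seq=427 A_ack=7370 B_seq=7370 B_ack=427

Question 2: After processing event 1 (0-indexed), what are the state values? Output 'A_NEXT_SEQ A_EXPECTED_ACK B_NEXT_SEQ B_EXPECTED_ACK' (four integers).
After event 0: A_seq=100 A_ack=7000 B_seq=7075 B_ack=100
After event 1: A_seq=100 A_ack=7000 B_seq=7175 B_ack=100

100 7000 7175 100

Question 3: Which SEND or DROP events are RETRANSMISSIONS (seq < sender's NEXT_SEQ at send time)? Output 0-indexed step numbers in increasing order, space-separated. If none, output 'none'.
Step 0: DROP seq=7000 -> fresh
Step 1: SEND seq=7075 -> fresh
Step 2: SEND seq=7175 -> fresh
Step 3: SEND seq=7000 -> retransmit
Step 4: SEND seq=100 -> fresh
Step 5: SEND seq=268 -> fresh

Answer: 3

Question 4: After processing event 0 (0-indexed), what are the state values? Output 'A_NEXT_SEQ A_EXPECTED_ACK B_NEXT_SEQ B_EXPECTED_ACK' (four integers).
After event 0: A_seq=100 A_ack=7000 B_seq=7075 B_ack=100

100 7000 7075 100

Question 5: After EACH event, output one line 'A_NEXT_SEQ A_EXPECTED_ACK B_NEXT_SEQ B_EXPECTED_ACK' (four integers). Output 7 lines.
100 7000 7075 100
100 7000 7175 100
100 7000 7370 100
100 7370 7370 100
268 7370 7370 268
427 7370 7370 427
427 7370 7370 427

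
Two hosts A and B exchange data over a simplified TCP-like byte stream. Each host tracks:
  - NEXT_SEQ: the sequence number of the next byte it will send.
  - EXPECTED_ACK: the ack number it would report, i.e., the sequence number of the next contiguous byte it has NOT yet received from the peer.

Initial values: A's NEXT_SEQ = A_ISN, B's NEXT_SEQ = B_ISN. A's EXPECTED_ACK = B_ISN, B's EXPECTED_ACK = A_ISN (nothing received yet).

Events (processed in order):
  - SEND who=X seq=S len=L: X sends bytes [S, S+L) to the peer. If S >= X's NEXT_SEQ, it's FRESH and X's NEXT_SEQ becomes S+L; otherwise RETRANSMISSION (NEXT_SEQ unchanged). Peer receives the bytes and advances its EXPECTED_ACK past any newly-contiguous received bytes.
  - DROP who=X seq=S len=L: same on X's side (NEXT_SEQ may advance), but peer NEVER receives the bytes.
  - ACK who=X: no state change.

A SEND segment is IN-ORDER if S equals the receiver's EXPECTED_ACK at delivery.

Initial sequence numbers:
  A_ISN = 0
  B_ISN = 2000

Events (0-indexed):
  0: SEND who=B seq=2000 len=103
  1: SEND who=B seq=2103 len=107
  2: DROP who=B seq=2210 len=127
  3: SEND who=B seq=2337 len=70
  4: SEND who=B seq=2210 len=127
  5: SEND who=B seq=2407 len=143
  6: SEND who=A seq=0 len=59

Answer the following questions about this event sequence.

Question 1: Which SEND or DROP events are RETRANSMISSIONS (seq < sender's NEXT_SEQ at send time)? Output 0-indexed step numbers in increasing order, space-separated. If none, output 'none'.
Answer: 4

Derivation:
Step 0: SEND seq=2000 -> fresh
Step 1: SEND seq=2103 -> fresh
Step 2: DROP seq=2210 -> fresh
Step 3: SEND seq=2337 -> fresh
Step 4: SEND seq=2210 -> retransmit
Step 5: SEND seq=2407 -> fresh
Step 6: SEND seq=0 -> fresh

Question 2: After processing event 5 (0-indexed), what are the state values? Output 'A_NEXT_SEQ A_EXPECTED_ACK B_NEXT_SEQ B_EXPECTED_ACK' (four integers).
After event 0: A_seq=0 A_ack=2103 B_seq=2103 B_ack=0
After event 1: A_seq=0 A_ack=2210 B_seq=2210 B_ack=0
After event 2: A_seq=0 A_ack=2210 B_seq=2337 B_ack=0
After event 3: A_seq=0 A_ack=2210 B_seq=2407 B_ack=0
After event 4: A_seq=0 A_ack=2407 B_seq=2407 B_ack=0
After event 5: A_seq=0 A_ack=2550 B_seq=2550 B_ack=0

0 2550 2550 0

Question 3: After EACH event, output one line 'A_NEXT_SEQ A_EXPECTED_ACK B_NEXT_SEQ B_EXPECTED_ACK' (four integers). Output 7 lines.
0 2103 2103 0
0 2210 2210 0
0 2210 2337 0
0 2210 2407 0
0 2407 2407 0
0 2550 2550 0
59 2550 2550 59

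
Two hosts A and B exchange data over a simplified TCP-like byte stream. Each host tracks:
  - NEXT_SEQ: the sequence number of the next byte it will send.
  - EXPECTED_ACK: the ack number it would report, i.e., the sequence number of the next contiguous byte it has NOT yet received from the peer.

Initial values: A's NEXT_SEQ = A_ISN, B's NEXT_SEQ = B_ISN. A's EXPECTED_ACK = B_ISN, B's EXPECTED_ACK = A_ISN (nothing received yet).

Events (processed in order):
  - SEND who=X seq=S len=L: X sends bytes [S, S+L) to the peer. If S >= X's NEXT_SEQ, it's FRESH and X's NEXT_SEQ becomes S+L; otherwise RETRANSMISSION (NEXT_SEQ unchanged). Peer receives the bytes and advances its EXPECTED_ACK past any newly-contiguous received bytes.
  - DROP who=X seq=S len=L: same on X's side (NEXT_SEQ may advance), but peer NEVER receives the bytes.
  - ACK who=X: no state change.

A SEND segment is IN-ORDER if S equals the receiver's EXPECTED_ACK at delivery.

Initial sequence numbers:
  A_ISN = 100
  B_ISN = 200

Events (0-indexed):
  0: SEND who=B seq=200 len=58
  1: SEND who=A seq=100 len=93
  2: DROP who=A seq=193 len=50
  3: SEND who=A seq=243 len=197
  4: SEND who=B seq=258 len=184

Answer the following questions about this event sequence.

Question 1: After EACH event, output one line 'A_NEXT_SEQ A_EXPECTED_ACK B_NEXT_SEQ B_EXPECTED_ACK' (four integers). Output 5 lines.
100 258 258 100
193 258 258 193
243 258 258 193
440 258 258 193
440 442 442 193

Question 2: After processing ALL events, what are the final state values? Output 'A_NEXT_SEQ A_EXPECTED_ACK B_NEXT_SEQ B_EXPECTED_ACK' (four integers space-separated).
Answer: 440 442 442 193

Derivation:
After event 0: A_seq=100 A_ack=258 B_seq=258 B_ack=100
After event 1: A_seq=193 A_ack=258 B_seq=258 B_ack=193
After event 2: A_seq=243 A_ack=258 B_seq=258 B_ack=193
After event 3: A_seq=440 A_ack=258 B_seq=258 B_ack=193
After event 4: A_seq=440 A_ack=442 B_seq=442 B_ack=193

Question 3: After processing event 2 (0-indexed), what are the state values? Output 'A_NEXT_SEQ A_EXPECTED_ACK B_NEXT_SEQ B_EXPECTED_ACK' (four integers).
After event 0: A_seq=100 A_ack=258 B_seq=258 B_ack=100
After event 1: A_seq=193 A_ack=258 B_seq=258 B_ack=193
After event 2: A_seq=243 A_ack=258 B_seq=258 B_ack=193

243 258 258 193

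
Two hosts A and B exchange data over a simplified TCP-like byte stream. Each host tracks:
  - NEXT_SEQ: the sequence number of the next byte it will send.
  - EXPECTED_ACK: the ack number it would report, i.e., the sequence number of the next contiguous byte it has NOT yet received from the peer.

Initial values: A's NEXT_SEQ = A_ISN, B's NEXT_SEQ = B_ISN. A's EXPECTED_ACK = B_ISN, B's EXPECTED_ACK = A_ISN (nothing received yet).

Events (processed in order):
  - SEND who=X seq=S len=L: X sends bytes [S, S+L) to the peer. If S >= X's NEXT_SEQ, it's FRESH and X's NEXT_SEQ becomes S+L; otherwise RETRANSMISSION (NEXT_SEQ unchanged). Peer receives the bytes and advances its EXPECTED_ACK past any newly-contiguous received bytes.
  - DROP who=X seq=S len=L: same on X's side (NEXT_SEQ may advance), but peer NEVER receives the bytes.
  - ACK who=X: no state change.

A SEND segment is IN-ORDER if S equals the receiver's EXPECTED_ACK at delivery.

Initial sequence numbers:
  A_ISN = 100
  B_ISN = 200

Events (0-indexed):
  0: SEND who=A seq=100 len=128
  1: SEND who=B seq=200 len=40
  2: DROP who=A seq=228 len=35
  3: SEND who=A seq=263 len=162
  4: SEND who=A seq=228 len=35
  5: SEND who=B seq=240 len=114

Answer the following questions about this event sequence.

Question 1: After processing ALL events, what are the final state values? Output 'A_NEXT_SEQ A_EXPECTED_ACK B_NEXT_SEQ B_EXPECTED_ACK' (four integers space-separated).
Answer: 425 354 354 425

Derivation:
After event 0: A_seq=228 A_ack=200 B_seq=200 B_ack=228
After event 1: A_seq=228 A_ack=240 B_seq=240 B_ack=228
After event 2: A_seq=263 A_ack=240 B_seq=240 B_ack=228
After event 3: A_seq=425 A_ack=240 B_seq=240 B_ack=228
After event 4: A_seq=425 A_ack=240 B_seq=240 B_ack=425
After event 5: A_seq=425 A_ack=354 B_seq=354 B_ack=425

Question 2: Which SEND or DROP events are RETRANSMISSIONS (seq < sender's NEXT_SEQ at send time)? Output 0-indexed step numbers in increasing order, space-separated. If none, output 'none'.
Step 0: SEND seq=100 -> fresh
Step 1: SEND seq=200 -> fresh
Step 2: DROP seq=228 -> fresh
Step 3: SEND seq=263 -> fresh
Step 4: SEND seq=228 -> retransmit
Step 5: SEND seq=240 -> fresh

Answer: 4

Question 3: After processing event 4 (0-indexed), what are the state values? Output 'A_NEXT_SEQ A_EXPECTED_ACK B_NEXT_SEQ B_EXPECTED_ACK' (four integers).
After event 0: A_seq=228 A_ack=200 B_seq=200 B_ack=228
After event 1: A_seq=228 A_ack=240 B_seq=240 B_ack=228
After event 2: A_seq=263 A_ack=240 B_seq=240 B_ack=228
After event 3: A_seq=425 A_ack=240 B_seq=240 B_ack=228
After event 4: A_seq=425 A_ack=240 B_seq=240 B_ack=425

425 240 240 425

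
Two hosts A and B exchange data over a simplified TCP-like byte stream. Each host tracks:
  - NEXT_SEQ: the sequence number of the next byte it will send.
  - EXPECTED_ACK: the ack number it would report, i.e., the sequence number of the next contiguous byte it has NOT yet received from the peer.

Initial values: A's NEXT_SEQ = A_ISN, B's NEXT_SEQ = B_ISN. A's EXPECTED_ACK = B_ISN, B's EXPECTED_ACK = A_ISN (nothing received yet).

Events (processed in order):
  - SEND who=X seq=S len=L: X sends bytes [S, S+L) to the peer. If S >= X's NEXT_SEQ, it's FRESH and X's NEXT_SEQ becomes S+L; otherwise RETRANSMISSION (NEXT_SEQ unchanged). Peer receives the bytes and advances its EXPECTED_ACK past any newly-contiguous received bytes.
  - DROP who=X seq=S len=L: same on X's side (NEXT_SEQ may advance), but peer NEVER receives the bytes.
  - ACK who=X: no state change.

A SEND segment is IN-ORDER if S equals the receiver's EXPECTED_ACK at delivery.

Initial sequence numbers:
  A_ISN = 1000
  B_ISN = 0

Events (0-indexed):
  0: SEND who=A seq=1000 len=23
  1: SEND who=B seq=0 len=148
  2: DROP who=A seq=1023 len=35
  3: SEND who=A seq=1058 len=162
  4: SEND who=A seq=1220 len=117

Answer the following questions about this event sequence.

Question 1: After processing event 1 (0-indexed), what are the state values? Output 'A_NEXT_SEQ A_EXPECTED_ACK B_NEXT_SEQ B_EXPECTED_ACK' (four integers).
After event 0: A_seq=1023 A_ack=0 B_seq=0 B_ack=1023
After event 1: A_seq=1023 A_ack=148 B_seq=148 B_ack=1023

1023 148 148 1023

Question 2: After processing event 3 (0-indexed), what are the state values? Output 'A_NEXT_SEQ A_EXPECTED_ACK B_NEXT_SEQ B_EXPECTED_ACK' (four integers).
After event 0: A_seq=1023 A_ack=0 B_seq=0 B_ack=1023
After event 1: A_seq=1023 A_ack=148 B_seq=148 B_ack=1023
After event 2: A_seq=1058 A_ack=148 B_seq=148 B_ack=1023
After event 3: A_seq=1220 A_ack=148 B_seq=148 B_ack=1023

1220 148 148 1023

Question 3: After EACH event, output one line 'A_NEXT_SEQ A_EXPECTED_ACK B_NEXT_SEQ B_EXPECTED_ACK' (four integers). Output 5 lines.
1023 0 0 1023
1023 148 148 1023
1058 148 148 1023
1220 148 148 1023
1337 148 148 1023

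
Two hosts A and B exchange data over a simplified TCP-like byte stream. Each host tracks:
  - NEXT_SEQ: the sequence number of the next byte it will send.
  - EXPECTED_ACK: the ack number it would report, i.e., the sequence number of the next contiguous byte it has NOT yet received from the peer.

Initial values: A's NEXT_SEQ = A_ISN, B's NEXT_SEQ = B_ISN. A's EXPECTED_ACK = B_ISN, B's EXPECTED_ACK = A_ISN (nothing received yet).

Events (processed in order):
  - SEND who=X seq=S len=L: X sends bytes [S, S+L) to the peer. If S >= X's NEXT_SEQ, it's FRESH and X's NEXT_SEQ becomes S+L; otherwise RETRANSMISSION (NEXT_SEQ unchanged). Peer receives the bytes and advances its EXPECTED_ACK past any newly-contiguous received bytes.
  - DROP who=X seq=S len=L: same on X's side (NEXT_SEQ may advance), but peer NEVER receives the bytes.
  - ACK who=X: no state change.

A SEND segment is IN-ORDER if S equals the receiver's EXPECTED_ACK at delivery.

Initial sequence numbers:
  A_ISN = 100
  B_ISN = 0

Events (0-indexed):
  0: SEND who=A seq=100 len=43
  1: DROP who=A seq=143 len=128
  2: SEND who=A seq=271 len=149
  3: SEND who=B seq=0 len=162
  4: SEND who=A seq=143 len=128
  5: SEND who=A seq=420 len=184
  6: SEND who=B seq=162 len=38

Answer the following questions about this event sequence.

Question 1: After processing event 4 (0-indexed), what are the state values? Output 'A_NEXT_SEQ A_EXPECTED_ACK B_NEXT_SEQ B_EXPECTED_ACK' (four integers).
After event 0: A_seq=143 A_ack=0 B_seq=0 B_ack=143
After event 1: A_seq=271 A_ack=0 B_seq=0 B_ack=143
After event 2: A_seq=420 A_ack=0 B_seq=0 B_ack=143
After event 3: A_seq=420 A_ack=162 B_seq=162 B_ack=143
After event 4: A_seq=420 A_ack=162 B_seq=162 B_ack=420

420 162 162 420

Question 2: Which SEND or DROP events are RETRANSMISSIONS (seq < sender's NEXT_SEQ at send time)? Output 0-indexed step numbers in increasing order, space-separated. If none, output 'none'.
Step 0: SEND seq=100 -> fresh
Step 1: DROP seq=143 -> fresh
Step 2: SEND seq=271 -> fresh
Step 3: SEND seq=0 -> fresh
Step 4: SEND seq=143 -> retransmit
Step 5: SEND seq=420 -> fresh
Step 6: SEND seq=162 -> fresh

Answer: 4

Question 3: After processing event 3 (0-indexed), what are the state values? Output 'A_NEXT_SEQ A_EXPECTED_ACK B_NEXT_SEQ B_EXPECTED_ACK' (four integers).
After event 0: A_seq=143 A_ack=0 B_seq=0 B_ack=143
After event 1: A_seq=271 A_ack=0 B_seq=0 B_ack=143
After event 2: A_seq=420 A_ack=0 B_seq=0 B_ack=143
After event 3: A_seq=420 A_ack=162 B_seq=162 B_ack=143

420 162 162 143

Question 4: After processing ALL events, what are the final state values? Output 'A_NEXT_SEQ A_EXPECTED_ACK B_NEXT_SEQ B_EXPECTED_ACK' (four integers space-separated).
Answer: 604 200 200 604

Derivation:
After event 0: A_seq=143 A_ack=0 B_seq=0 B_ack=143
After event 1: A_seq=271 A_ack=0 B_seq=0 B_ack=143
After event 2: A_seq=420 A_ack=0 B_seq=0 B_ack=143
After event 3: A_seq=420 A_ack=162 B_seq=162 B_ack=143
After event 4: A_seq=420 A_ack=162 B_seq=162 B_ack=420
After event 5: A_seq=604 A_ack=162 B_seq=162 B_ack=604
After event 6: A_seq=604 A_ack=200 B_seq=200 B_ack=604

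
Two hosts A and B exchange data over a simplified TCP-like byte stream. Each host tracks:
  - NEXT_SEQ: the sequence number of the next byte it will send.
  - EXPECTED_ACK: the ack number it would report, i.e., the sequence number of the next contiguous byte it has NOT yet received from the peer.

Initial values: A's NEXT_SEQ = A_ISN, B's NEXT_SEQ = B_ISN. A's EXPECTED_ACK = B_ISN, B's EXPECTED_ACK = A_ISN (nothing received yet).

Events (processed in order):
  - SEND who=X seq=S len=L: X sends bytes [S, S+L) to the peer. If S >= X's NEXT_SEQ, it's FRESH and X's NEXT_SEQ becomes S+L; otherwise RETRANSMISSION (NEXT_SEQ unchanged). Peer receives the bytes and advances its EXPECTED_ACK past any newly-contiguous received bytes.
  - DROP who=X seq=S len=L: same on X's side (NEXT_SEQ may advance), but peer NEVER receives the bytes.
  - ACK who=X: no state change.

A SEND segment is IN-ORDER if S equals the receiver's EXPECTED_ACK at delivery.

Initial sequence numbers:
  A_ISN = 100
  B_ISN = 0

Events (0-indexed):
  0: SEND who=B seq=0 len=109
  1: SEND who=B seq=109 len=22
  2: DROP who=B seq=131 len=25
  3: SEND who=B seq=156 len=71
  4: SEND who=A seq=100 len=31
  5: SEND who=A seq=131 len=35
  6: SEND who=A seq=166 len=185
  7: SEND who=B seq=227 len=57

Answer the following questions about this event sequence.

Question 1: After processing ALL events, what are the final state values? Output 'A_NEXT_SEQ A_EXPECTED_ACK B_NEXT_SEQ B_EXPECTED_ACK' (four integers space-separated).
Answer: 351 131 284 351

Derivation:
After event 0: A_seq=100 A_ack=109 B_seq=109 B_ack=100
After event 1: A_seq=100 A_ack=131 B_seq=131 B_ack=100
After event 2: A_seq=100 A_ack=131 B_seq=156 B_ack=100
After event 3: A_seq=100 A_ack=131 B_seq=227 B_ack=100
After event 4: A_seq=131 A_ack=131 B_seq=227 B_ack=131
After event 5: A_seq=166 A_ack=131 B_seq=227 B_ack=166
After event 6: A_seq=351 A_ack=131 B_seq=227 B_ack=351
After event 7: A_seq=351 A_ack=131 B_seq=284 B_ack=351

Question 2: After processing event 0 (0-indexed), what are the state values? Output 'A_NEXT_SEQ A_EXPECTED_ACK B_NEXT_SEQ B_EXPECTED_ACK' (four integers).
After event 0: A_seq=100 A_ack=109 B_seq=109 B_ack=100

100 109 109 100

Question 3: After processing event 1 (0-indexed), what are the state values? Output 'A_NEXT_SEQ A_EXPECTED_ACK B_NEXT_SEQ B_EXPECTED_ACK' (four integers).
After event 0: A_seq=100 A_ack=109 B_seq=109 B_ack=100
After event 1: A_seq=100 A_ack=131 B_seq=131 B_ack=100

100 131 131 100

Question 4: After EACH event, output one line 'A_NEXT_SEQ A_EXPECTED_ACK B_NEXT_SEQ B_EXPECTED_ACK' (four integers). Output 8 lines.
100 109 109 100
100 131 131 100
100 131 156 100
100 131 227 100
131 131 227 131
166 131 227 166
351 131 227 351
351 131 284 351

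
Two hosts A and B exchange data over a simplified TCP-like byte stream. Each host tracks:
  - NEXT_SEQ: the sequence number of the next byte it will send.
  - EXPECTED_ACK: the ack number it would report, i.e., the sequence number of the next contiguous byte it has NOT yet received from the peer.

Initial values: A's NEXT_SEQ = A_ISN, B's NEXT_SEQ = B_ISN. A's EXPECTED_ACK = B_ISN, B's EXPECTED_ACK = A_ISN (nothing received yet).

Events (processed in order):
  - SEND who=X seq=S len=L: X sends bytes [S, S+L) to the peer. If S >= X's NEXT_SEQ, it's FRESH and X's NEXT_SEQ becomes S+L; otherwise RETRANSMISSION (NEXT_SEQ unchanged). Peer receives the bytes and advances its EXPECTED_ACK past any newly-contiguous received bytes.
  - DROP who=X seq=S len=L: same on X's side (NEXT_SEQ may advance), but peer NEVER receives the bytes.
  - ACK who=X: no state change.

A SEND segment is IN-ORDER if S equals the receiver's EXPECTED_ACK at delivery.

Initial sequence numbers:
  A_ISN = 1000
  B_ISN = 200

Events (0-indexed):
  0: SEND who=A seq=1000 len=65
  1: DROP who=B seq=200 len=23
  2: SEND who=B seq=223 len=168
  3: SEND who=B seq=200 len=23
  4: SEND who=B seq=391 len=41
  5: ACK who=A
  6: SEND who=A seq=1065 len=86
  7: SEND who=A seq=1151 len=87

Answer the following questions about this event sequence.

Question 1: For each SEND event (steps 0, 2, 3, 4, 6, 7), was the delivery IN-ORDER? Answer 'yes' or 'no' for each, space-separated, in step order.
Answer: yes no yes yes yes yes

Derivation:
Step 0: SEND seq=1000 -> in-order
Step 2: SEND seq=223 -> out-of-order
Step 3: SEND seq=200 -> in-order
Step 4: SEND seq=391 -> in-order
Step 6: SEND seq=1065 -> in-order
Step 7: SEND seq=1151 -> in-order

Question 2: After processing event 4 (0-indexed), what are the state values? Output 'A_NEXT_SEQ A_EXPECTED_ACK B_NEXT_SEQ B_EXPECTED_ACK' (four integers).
After event 0: A_seq=1065 A_ack=200 B_seq=200 B_ack=1065
After event 1: A_seq=1065 A_ack=200 B_seq=223 B_ack=1065
After event 2: A_seq=1065 A_ack=200 B_seq=391 B_ack=1065
After event 3: A_seq=1065 A_ack=391 B_seq=391 B_ack=1065
After event 4: A_seq=1065 A_ack=432 B_seq=432 B_ack=1065

1065 432 432 1065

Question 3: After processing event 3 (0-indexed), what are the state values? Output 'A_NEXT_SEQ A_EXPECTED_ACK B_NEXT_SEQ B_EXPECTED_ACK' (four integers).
After event 0: A_seq=1065 A_ack=200 B_seq=200 B_ack=1065
After event 1: A_seq=1065 A_ack=200 B_seq=223 B_ack=1065
After event 2: A_seq=1065 A_ack=200 B_seq=391 B_ack=1065
After event 3: A_seq=1065 A_ack=391 B_seq=391 B_ack=1065

1065 391 391 1065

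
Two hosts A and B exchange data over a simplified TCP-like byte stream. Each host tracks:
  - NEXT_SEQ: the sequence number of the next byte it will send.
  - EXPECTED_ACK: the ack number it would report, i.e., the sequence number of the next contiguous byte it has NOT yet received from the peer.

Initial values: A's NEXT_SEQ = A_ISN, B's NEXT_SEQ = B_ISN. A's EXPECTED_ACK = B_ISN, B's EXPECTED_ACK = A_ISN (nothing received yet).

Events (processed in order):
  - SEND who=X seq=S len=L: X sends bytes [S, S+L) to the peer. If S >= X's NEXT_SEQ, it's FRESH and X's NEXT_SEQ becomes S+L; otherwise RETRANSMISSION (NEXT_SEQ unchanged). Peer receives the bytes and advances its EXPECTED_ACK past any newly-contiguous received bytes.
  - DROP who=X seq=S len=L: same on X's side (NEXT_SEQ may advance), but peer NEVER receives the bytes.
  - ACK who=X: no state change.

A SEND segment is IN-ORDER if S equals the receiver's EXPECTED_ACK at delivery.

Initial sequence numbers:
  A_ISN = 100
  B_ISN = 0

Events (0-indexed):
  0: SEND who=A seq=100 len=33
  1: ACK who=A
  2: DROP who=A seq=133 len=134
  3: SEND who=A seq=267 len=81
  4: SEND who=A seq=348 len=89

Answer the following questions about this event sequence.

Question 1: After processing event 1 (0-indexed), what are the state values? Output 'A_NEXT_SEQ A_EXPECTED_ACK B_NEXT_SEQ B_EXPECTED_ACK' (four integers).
After event 0: A_seq=133 A_ack=0 B_seq=0 B_ack=133
After event 1: A_seq=133 A_ack=0 B_seq=0 B_ack=133

133 0 0 133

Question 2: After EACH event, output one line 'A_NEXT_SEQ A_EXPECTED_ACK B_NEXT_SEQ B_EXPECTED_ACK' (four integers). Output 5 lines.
133 0 0 133
133 0 0 133
267 0 0 133
348 0 0 133
437 0 0 133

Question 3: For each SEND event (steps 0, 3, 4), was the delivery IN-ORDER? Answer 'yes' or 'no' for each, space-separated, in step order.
Step 0: SEND seq=100 -> in-order
Step 3: SEND seq=267 -> out-of-order
Step 4: SEND seq=348 -> out-of-order

Answer: yes no no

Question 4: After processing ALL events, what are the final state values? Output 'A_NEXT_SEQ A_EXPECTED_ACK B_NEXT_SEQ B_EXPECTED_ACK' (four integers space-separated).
Answer: 437 0 0 133

Derivation:
After event 0: A_seq=133 A_ack=0 B_seq=0 B_ack=133
After event 1: A_seq=133 A_ack=0 B_seq=0 B_ack=133
After event 2: A_seq=267 A_ack=0 B_seq=0 B_ack=133
After event 3: A_seq=348 A_ack=0 B_seq=0 B_ack=133
After event 4: A_seq=437 A_ack=0 B_seq=0 B_ack=133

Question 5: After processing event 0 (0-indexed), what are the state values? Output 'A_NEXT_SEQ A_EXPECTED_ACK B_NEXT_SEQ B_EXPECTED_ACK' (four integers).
After event 0: A_seq=133 A_ack=0 B_seq=0 B_ack=133

133 0 0 133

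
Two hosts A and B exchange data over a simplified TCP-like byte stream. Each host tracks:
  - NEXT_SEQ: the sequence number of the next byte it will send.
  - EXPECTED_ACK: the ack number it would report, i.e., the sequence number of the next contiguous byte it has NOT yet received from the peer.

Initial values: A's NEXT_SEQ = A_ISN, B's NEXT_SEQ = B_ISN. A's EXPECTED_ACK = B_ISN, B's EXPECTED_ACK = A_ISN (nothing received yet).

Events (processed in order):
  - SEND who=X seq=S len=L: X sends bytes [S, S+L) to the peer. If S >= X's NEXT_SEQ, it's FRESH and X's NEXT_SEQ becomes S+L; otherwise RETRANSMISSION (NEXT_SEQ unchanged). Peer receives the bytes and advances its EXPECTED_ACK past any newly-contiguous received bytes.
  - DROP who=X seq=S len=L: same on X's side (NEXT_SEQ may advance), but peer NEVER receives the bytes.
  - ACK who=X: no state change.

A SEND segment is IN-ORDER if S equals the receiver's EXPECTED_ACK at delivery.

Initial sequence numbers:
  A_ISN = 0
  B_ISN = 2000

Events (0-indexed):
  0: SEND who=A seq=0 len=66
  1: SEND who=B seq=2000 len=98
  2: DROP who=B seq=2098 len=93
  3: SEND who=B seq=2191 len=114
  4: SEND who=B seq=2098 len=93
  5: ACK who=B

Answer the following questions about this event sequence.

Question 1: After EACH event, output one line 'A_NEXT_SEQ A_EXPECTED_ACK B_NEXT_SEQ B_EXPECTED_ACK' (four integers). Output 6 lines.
66 2000 2000 66
66 2098 2098 66
66 2098 2191 66
66 2098 2305 66
66 2305 2305 66
66 2305 2305 66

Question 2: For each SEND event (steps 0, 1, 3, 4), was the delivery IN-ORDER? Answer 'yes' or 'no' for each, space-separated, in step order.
Step 0: SEND seq=0 -> in-order
Step 1: SEND seq=2000 -> in-order
Step 3: SEND seq=2191 -> out-of-order
Step 4: SEND seq=2098 -> in-order

Answer: yes yes no yes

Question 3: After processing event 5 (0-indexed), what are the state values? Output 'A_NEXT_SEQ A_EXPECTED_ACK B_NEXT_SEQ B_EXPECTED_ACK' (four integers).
After event 0: A_seq=66 A_ack=2000 B_seq=2000 B_ack=66
After event 1: A_seq=66 A_ack=2098 B_seq=2098 B_ack=66
After event 2: A_seq=66 A_ack=2098 B_seq=2191 B_ack=66
After event 3: A_seq=66 A_ack=2098 B_seq=2305 B_ack=66
After event 4: A_seq=66 A_ack=2305 B_seq=2305 B_ack=66
After event 5: A_seq=66 A_ack=2305 B_seq=2305 B_ack=66

66 2305 2305 66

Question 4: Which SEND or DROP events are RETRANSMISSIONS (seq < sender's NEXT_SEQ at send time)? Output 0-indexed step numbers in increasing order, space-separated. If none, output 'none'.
Answer: 4

Derivation:
Step 0: SEND seq=0 -> fresh
Step 1: SEND seq=2000 -> fresh
Step 2: DROP seq=2098 -> fresh
Step 3: SEND seq=2191 -> fresh
Step 4: SEND seq=2098 -> retransmit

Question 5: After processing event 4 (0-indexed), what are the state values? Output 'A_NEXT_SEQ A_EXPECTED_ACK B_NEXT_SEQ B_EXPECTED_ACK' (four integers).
After event 0: A_seq=66 A_ack=2000 B_seq=2000 B_ack=66
After event 1: A_seq=66 A_ack=2098 B_seq=2098 B_ack=66
After event 2: A_seq=66 A_ack=2098 B_seq=2191 B_ack=66
After event 3: A_seq=66 A_ack=2098 B_seq=2305 B_ack=66
After event 4: A_seq=66 A_ack=2305 B_seq=2305 B_ack=66

66 2305 2305 66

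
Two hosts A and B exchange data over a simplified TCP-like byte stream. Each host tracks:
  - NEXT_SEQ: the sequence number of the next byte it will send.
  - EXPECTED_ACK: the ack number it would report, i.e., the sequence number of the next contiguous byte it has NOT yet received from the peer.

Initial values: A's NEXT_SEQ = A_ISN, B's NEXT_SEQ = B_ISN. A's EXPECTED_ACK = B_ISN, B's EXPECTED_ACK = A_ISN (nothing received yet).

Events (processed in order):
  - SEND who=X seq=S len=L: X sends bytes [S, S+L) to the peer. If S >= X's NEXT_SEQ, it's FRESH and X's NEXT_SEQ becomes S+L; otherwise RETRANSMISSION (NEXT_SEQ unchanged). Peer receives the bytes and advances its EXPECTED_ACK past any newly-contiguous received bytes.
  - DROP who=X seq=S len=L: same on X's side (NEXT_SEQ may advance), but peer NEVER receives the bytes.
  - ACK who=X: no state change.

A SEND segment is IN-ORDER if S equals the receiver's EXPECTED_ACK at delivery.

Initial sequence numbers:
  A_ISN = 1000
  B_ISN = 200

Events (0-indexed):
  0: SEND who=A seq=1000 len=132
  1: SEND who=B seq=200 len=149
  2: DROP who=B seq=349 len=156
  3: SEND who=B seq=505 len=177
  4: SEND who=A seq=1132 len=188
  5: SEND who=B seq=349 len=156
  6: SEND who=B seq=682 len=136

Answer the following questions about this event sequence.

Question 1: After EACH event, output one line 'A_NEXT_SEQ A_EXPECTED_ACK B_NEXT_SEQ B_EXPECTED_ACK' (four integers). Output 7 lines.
1132 200 200 1132
1132 349 349 1132
1132 349 505 1132
1132 349 682 1132
1320 349 682 1320
1320 682 682 1320
1320 818 818 1320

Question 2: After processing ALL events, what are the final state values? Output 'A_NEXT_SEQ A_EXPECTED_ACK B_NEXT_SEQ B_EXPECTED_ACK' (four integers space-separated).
After event 0: A_seq=1132 A_ack=200 B_seq=200 B_ack=1132
After event 1: A_seq=1132 A_ack=349 B_seq=349 B_ack=1132
After event 2: A_seq=1132 A_ack=349 B_seq=505 B_ack=1132
After event 3: A_seq=1132 A_ack=349 B_seq=682 B_ack=1132
After event 4: A_seq=1320 A_ack=349 B_seq=682 B_ack=1320
After event 5: A_seq=1320 A_ack=682 B_seq=682 B_ack=1320
After event 6: A_seq=1320 A_ack=818 B_seq=818 B_ack=1320

Answer: 1320 818 818 1320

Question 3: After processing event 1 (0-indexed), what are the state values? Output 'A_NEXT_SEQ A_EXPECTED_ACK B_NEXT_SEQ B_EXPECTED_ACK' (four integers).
After event 0: A_seq=1132 A_ack=200 B_seq=200 B_ack=1132
After event 1: A_seq=1132 A_ack=349 B_seq=349 B_ack=1132

1132 349 349 1132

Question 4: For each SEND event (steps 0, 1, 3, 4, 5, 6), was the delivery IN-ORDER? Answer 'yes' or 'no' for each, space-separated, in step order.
Answer: yes yes no yes yes yes

Derivation:
Step 0: SEND seq=1000 -> in-order
Step 1: SEND seq=200 -> in-order
Step 3: SEND seq=505 -> out-of-order
Step 4: SEND seq=1132 -> in-order
Step 5: SEND seq=349 -> in-order
Step 6: SEND seq=682 -> in-order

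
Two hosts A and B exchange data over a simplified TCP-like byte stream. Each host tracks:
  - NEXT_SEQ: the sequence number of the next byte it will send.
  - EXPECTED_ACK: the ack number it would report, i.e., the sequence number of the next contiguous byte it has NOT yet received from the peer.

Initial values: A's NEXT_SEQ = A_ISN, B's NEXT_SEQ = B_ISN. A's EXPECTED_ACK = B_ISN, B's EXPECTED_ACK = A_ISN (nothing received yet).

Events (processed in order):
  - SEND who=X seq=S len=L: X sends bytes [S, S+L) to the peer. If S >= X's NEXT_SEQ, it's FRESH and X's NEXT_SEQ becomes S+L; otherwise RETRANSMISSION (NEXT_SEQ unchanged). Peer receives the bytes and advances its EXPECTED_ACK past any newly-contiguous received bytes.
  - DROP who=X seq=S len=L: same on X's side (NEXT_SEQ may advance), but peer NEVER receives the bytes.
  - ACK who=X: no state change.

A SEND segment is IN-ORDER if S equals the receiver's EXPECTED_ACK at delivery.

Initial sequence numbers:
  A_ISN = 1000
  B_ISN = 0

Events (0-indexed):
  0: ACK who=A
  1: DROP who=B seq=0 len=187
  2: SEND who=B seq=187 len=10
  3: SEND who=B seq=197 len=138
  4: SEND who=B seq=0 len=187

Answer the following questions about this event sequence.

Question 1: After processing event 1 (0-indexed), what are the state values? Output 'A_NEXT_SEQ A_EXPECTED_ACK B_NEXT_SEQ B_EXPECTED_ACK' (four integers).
After event 0: A_seq=1000 A_ack=0 B_seq=0 B_ack=1000
After event 1: A_seq=1000 A_ack=0 B_seq=187 B_ack=1000

1000 0 187 1000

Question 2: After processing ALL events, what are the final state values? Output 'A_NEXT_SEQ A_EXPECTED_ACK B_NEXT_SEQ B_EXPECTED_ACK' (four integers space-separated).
Answer: 1000 335 335 1000

Derivation:
After event 0: A_seq=1000 A_ack=0 B_seq=0 B_ack=1000
After event 1: A_seq=1000 A_ack=0 B_seq=187 B_ack=1000
After event 2: A_seq=1000 A_ack=0 B_seq=197 B_ack=1000
After event 3: A_seq=1000 A_ack=0 B_seq=335 B_ack=1000
After event 4: A_seq=1000 A_ack=335 B_seq=335 B_ack=1000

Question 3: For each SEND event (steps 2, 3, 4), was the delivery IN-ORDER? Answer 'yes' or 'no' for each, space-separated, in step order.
Step 2: SEND seq=187 -> out-of-order
Step 3: SEND seq=197 -> out-of-order
Step 4: SEND seq=0 -> in-order

Answer: no no yes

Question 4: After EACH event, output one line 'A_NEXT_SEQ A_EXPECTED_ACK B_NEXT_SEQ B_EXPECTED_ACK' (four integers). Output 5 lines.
1000 0 0 1000
1000 0 187 1000
1000 0 197 1000
1000 0 335 1000
1000 335 335 1000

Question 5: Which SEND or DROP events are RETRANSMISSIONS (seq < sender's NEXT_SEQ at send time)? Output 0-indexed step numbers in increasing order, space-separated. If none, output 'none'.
Answer: 4

Derivation:
Step 1: DROP seq=0 -> fresh
Step 2: SEND seq=187 -> fresh
Step 3: SEND seq=197 -> fresh
Step 4: SEND seq=0 -> retransmit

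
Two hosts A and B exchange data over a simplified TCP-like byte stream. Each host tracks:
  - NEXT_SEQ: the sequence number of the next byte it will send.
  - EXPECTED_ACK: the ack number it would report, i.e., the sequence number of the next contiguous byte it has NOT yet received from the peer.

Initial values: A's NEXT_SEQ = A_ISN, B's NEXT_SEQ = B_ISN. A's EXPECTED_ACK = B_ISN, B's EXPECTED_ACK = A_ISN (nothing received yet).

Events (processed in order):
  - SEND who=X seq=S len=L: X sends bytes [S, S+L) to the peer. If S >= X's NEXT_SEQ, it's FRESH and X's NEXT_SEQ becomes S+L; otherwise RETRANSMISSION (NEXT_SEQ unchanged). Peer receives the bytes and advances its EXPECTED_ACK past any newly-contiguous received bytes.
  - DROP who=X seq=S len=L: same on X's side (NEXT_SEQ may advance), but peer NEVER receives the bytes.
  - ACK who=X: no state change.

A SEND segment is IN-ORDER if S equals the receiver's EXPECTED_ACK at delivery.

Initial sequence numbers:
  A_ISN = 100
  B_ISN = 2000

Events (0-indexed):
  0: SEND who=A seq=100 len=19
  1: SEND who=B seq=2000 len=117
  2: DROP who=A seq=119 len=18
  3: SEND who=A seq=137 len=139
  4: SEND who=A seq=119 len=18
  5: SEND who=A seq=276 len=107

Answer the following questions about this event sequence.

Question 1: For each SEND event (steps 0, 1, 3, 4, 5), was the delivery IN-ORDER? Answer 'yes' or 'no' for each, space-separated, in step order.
Step 0: SEND seq=100 -> in-order
Step 1: SEND seq=2000 -> in-order
Step 3: SEND seq=137 -> out-of-order
Step 4: SEND seq=119 -> in-order
Step 5: SEND seq=276 -> in-order

Answer: yes yes no yes yes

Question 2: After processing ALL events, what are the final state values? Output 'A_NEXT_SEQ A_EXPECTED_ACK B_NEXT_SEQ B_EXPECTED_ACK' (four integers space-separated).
After event 0: A_seq=119 A_ack=2000 B_seq=2000 B_ack=119
After event 1: A_seq=119 A_ack=2117 B_seq=2117 B_ack=119
After event 2: A_seq=137 A_ack=2117 B_seq=2117 B_ack=119
After event 3: A_seq=276 A_ack=2117 B_seq=2117 B_ack=119
After event 4: A_seq=276 A_ack=2117 B_seq=2117 B_ack=276
After event 5: A_seq=383 A_ack=2117 B_seq=2117 B_ack=383

Answer: 383 2117 2117 383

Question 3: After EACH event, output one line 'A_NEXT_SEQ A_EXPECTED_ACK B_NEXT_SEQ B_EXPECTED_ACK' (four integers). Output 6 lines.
119 2000 2000 119
119 2117 2117 119
137 2117 2117 119
276 2117 2117 119
276 2117 2117 276
383 2117 2117 383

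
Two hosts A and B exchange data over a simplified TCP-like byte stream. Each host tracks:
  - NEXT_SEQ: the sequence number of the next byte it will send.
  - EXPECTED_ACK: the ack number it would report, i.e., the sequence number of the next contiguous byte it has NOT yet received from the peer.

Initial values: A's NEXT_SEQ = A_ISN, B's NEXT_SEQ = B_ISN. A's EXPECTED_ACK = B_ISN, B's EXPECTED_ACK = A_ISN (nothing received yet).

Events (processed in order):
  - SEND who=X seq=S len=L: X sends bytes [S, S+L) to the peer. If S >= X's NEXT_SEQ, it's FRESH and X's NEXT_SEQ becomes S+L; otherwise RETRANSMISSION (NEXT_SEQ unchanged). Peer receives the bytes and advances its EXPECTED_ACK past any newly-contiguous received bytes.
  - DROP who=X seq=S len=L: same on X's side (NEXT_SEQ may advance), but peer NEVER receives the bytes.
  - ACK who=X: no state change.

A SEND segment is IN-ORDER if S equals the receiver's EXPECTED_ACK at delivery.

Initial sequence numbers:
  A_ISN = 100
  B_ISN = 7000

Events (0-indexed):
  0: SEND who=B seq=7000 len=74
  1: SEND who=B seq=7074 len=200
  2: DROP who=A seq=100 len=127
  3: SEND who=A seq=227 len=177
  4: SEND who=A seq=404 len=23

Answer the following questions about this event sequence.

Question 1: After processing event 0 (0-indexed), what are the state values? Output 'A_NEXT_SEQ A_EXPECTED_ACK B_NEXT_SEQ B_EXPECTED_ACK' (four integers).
After event 0: A_seq=100 A_ack=7074 B_seq=7074 B_ack=100

100 7074 7074 100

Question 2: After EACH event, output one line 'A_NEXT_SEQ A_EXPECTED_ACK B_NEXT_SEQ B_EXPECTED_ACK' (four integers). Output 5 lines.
100 7074 7074 100
100 7274 7274 100
227 7274 7274 100
404 7274 7274 100
427 7274 7274 100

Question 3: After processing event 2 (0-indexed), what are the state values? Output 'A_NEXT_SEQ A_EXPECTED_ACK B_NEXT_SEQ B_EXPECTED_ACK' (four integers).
After event 0: A_seq=100 A_ack=7074 B_seq=7074 B_ack=100
After event 1: A_seq=100 A_ack=7274 B_seq=7274 B_ack=100
After event 2: A_seq=227 A_ack=7274 B_seq=7274 B_ack=100

227 7274 7274 100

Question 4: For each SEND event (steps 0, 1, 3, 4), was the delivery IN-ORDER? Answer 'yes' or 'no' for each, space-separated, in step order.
Answer: yes yes no no

Derivation:
Step 0: SEND seq=7000 -> in-order
Step 1: SEND seq=7074 -> in-order
Step 3: SEND seq=227 -> out-of-order
Step 4: SEND seq=404 -> out-of-order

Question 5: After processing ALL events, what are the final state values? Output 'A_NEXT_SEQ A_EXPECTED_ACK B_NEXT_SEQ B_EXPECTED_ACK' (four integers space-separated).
Answer: 427 7274 7274 100

Derivation:
After event 0: A_seq=100 A_ack=7074 B_seq=7074 B_ack=100
After event 1: A_seq=100 A_ack=7274 B_seq=7274 B_ack=100
After event 2: A_seq=227 A_ack=7274 B_seq=7274 B_ack=100
After event 3: A_seq=404 A_ack=7274 B_seq=7274 B_ack=100
After event 4: A_seq=427 A_ack=7274 B_seq=7274 B_ack=100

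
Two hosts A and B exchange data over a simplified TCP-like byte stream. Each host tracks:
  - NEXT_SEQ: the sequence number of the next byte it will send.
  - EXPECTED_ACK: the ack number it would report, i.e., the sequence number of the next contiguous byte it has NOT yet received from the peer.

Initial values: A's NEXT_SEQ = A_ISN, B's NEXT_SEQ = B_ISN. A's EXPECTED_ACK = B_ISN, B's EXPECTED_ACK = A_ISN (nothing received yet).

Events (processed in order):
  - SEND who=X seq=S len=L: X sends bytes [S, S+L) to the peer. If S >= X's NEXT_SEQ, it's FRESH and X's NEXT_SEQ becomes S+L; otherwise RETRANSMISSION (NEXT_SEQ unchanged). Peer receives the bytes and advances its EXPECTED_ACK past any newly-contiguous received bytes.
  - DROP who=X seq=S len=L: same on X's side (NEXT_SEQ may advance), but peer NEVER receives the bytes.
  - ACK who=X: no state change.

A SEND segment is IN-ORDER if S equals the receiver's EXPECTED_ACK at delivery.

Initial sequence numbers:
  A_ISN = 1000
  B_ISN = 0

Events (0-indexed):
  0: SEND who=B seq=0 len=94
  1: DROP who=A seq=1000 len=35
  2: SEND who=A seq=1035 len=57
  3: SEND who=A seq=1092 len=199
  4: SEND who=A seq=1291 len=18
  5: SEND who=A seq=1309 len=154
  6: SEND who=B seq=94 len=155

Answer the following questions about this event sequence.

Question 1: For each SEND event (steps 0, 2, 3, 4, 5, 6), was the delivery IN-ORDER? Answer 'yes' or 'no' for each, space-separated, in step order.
Step 0: SEND seq=0 -> in-order
Step 2: SEND seq=1035 -> out-of-order
Step 3: SEND seq=1092 -> out-of-order
Step 4: SEND seq=1291 -> out-of-order
Step 5: SEND seq=1309 -> out-of-order
Step 6: SEND seq=94 -> in-order

Answer: yes no no no no yes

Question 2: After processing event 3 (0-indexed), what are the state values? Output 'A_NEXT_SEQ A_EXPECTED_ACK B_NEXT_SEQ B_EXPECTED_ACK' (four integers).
After event 0: A_seq=1000 A_ack=94 B_seq=94 B_ack=1000
After event 1: A_seq=1035 A_ack=94 B_seq=94 B_ack=1000
After event 2: A_seq=1092 A_ack=94 B_seq=94 B_ack=1000
After event 3: A_seq=1291 A_ack=94 B_seq=94 B_ack=1000

1291 94 94 1000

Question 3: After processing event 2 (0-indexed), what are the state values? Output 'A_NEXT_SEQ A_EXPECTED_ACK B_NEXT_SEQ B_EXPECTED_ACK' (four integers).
After event 0: A_seq=1000 A_ack=94 B_seq=94 B_ack=1000
After event 1: A_seq=1035 A_ack=94 B_seq=94 B_ack=1000
After event 2: A_seq=1092 A_ack=94 B_seq=94 B_ack=1000

1092 94 94 1000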